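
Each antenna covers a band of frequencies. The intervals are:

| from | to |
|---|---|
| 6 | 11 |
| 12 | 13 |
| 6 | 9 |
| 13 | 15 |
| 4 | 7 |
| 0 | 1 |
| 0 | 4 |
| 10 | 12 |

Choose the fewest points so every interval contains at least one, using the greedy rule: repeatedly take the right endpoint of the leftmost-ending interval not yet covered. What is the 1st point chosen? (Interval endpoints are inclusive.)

1

Sort by right endpoint; whenever an interval is uncovered, place a point at its right end.
Sorted: [0,1] [0,4] [4,7] [6,9] [6,11] [10,12] [12,13] [13,15]
{[0,1],[0,4]} hit by 1; {[4,7],[6,9],[6,11]} hit by 7; {[10,12],[12,13]} hit by 12; {[13,15]} hit by 15.
Points: 1, 7, 12, 15 (4 total).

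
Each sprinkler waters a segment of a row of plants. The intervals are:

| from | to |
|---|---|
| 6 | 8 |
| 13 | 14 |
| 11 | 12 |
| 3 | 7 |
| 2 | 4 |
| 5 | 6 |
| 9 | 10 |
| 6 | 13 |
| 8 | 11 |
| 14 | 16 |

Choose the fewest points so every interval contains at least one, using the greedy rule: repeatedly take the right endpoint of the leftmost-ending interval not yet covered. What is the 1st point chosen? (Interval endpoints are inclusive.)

4

Sort by right endpoint; whenever an interval is uncovered, place a point at its right end.
Sorted: [2,4] [5,6] [3,7] [6,8] [9,10] [8,11] [11,12] [6,13] [13,14] [14,16]
{[2,4]} hit by 4; {[5,6],[3,7],[6,8]} hit by 6; {[9,10],[8,11]} hit by 10; {[11,12],[6,13]} hit by 12; {[13,14],[14,16]} hit by 14.
Points: 4, 6, 10, 12, 14 (5 total).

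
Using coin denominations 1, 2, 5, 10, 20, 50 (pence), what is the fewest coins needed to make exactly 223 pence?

Use the largest denomination that fits, subtract, and repeat.
223 − 4×50→23 − 1×20→3 − 1×2→1 − 1×1→0
Total coins = 4 + 1 + 1 + 1 = 7

7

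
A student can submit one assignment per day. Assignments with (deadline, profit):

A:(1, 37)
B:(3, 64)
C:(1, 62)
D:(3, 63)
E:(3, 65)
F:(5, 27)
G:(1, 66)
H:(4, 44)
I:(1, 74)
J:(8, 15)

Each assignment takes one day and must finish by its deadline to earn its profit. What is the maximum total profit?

Take jobs in profit order; each goes to the latest open slot no later than its deadline.
By profit: I(d1,74), G(d1,66), E(d3,65), B(d3,64), D(d3,63), C(d1,62), H(d4,44), A(d1,37), F(d5,27), J(d8,15)
I→slot 1; G skipped; E→slot 3; B→slot 2; D skipped; C skipped; H→slot 4; A skipped; F→slot 5; J→slot 8.
Profit = 74 + 64 + 65 + 44 + 27 + 15 = 289

289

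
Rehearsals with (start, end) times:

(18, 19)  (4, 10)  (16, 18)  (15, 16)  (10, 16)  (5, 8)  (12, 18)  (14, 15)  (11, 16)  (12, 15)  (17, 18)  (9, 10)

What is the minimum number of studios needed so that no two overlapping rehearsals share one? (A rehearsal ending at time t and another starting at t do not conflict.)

Events (time:±→running): 4:+→1 5:+→2 8:-→1 9:+→2 10:-→1 10:-→0 10:+→1 11:+→2 12:+→3 12:+→4 14:+→5 … peak 5.

5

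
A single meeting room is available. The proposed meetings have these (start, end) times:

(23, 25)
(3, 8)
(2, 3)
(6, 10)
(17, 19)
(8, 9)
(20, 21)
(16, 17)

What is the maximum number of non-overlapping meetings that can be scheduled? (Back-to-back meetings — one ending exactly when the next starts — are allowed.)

By end time: (2,3), (3,8), (8,9), (6,10), (16,17), (17,19), (20,21), (23,25).
Pick (2,3); next start ≥ 3 → (3,8); next start ≥ 8 → (8,9); next start ≥ 9 → (16,17); next start ≥ 17 → (17,19); next start ≥ 19 → (20,21); next start ≥ 21 → (23,25).
Selected 7 meetings.

7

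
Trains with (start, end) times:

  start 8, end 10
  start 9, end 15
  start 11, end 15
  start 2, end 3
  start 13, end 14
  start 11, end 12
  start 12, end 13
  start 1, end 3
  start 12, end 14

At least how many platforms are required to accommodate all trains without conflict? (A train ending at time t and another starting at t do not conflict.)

Events (time:±→running): 1:+→1 2:+→2 3:-→1 3:-→0 8:+→1 9:+→2 10:-→1 11:+→2 11:+→3 12:-→2 12:+→3 12:+→4 … peak 4.

4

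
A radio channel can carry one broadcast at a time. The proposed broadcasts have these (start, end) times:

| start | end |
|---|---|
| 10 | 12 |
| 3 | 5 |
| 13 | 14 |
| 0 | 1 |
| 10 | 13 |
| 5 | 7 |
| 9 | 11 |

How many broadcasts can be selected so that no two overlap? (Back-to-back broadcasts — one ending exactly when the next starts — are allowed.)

5

Greedy by earliest finish: after sorting by end time, pick each interval compatible with the last pick.
By end time: (0,1), (3,5), (5,7), (9,11), (10,12), (10,13), (13,14).
Pick (0,1); next start ≥ 1 → (3,5); next start ≥ 5 → (5,7); next start ≥ 7 → (9,11); next start ≥ 11 → (13,14).
Selected 5 broadcasts.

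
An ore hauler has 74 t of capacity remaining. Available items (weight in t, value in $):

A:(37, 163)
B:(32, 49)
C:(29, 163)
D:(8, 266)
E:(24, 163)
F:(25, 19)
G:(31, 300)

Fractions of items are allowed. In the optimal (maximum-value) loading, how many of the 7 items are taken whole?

3

Order: D (266/8=33.25) > G (300/31=9.68) > E (163/24=6.79) > C (163/29=5.62) > A (163/37=4.41) > B (49/32=1.53) > F (19/25=0.76)
Fill: take D (8 @ 266) → take G (31 @ 300) → take E (24 @ 163) → take 11/29 of C → 61.83; 74/74 used.
3 item(s) taken whole; one partial (take 11/29 of C).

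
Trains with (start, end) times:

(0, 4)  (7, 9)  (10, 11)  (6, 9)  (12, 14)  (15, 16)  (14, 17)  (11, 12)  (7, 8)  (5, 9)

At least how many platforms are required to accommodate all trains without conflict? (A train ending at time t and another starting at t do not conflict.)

Count concurrent intervals with a sweep; the peak is the room count.
Events (time:±→running): 0:+→1 4:-→0 5:+→1 6:+→2 7:+→3 7:+→4 … peak 4.

4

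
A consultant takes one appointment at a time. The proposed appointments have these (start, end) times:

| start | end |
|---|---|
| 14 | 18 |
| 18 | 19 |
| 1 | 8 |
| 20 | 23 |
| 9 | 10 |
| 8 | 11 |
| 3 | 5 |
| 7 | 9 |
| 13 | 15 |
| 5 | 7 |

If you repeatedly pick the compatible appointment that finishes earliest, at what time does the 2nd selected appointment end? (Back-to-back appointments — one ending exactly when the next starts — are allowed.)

7

Sorted by end: (3,5)  (5,7)  (1,8)  (7,9)  (9,10)  (8,11)  (13,15)  (14,18)  (18,19)  (20,23)
take (3,5); take (5,7); take (7,9); take (9,10); skip (8,11); take (13,15); take (18,19); take (20,23).
Selected: (3,5) (5,7) (7,9) (9,10) (13,15) (18,19) (20,23)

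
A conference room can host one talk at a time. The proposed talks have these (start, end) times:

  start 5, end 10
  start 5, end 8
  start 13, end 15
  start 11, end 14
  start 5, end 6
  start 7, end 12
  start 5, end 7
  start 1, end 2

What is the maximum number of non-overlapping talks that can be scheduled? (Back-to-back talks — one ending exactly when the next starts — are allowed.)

Greedy by earliest finish: after sorting by end time, pick each interval compatible with the last pick.
By end time: (1,2), (5,6), (5,7), (5,8), (5,10), (7,12), (11,14), (13,15).
Pick (1,2); next start ≥ 2 → (5,6); next start ≥ 6 → (7,12); next start ≥ 12 → (13,15).
Selected 4 talks.

4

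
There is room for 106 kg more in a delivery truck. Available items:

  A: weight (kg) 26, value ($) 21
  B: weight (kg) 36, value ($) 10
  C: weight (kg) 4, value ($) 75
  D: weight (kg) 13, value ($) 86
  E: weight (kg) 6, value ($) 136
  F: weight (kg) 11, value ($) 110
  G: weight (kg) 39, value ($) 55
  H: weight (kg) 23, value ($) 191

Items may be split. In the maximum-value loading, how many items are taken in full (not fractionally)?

6

Greedy by value/weight ratio, highest first.
Ratios (sorted): E 22.67, C 18.75, F 10.00, H 8.30, D 6.62, G 1.41, A 0.81, B 0.28
take E (6 @ 136); take C (4 @ 75); take F (11 @ 110); take H (23 @ 191); take D (13 @ 86); take G (39 @ 55); take 10/26 of A → 8.08. Capacity used 106/106.
6 item(s) taken whole; one partial (take 10/26 of A).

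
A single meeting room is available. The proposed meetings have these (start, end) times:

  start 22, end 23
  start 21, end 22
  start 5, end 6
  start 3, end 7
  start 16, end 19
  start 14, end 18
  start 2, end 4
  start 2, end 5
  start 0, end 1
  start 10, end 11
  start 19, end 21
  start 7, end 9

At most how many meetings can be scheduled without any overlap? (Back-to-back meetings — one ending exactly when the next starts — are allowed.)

Sorted by end: (0,1)  (2,4)  (2,5)  (5,6)  (3,7)  (7,9)  (10,11)  (14,18)  (16,19)  (19,21)  (21,22)  (22,23)
take (0,1); take (2,4); take (5,6); skip (3,7); take (7,9); take (10,11); take (14,18); skip (16,19); take (19,21); take (21,22); take (22,23).
Selected 9 meetings.

9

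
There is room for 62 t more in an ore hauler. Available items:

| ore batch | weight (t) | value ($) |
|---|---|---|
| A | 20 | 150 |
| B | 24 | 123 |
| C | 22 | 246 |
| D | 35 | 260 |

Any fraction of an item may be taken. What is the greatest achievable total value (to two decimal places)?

Sort by value per unit weight and fill in that order.
Ratios (sorted): C 11.18, A 7.50, D 7.43, B 5.12
take C (22 @ 246); take A (20 @ 150); take 20/35 of D → 148.57. Capacity used 62/62.
Total value = 544.57

544.57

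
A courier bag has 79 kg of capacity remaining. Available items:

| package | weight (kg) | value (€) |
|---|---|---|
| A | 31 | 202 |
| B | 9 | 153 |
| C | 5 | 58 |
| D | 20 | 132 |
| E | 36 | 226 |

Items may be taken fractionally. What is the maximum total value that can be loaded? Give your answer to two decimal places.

Ratios (sorted): B 17.00, C 11.60, D 6.60, A 6.52, E 6.28
take B (9 @ 153); take C (5 @ 58); take D (20 @ 132); take A (31 @ 202); take 14/36 of E → 87.89. Capacity used 79/79.
Total value = 632.89

632.89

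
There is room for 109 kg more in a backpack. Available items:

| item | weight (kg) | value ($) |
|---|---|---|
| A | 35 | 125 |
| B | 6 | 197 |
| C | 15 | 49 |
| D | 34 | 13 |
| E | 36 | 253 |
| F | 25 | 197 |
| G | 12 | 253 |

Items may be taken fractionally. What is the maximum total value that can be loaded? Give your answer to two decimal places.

1007.14

Sort by value per unit weight and fill in that order.
Ratios (sorted): B 32.83, G 21.08, F 7.88, E 7.03, A 3.57, C 3.27, D 0.38
take B (6 @ 197); take G (12 @ 253); take F (25 @ 197); take E (36 @ 253); take 30/35 of A → 107.14. Capacity used 109/109.
Total value = 1007.14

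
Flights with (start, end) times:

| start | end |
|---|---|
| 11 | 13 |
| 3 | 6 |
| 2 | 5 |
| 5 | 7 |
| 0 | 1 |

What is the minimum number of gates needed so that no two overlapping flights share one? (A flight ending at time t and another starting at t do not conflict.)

2

The answer is the maximum number of intervals overlapping at any instant.
Events (time:±→running): 0:+→1 1:-→0 2:+→1 3:+→2 … peak 2.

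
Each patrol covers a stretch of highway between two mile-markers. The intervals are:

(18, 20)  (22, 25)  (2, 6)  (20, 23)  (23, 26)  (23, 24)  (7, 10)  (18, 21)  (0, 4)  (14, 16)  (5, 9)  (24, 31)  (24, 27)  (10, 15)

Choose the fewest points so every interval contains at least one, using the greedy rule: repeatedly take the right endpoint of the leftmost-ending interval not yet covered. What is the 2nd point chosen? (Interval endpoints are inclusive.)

Process intervals by earliest right end; each time one isn't hit yet, stab at its right endpoint.
Sorted: [0,4] [2,6] [5,9] [7,10] [10,15] [14,16] [18,20] [18,21] [20,23] [23,24] [22,25] [23,26] [24,27] [24,31]
{[0,4],[2,6]} hit by 4; {[5,9],[7,10]} hit by 9; {[10,15],[14,16]} hit by 15; {[18,20],[18,21],[20,23]} hit by 20; {[23,24],[22,25],[23,26],[24,27],[24,31]} hit by 24.
Points: 4, 9, 15, 20, 24 (5 total).

9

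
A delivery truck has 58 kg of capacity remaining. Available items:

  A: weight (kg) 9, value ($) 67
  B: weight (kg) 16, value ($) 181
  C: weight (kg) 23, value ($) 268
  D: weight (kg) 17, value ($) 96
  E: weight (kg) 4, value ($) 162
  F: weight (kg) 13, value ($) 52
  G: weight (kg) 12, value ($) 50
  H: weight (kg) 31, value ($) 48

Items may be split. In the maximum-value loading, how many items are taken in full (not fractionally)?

Greedy by value/weight ratio, highest first.
Order: E (162/4=40.50) > C (268/23=11.65) > B (181/16=11.31) > A (67/9=7.44) > D (96/17=5.65) > G (50/12=4.17) > F (52/13=4.00) > H (48/31=1.55)
Fill: take E (4 @ 162) → take C (23 @ 268) → take B (16 @ 181) → take A (9 @ 67) → take 6/17 of D → 33.88; 58/58 used.
4 item(s) taken whole; one partial (take 6/17 of D).

4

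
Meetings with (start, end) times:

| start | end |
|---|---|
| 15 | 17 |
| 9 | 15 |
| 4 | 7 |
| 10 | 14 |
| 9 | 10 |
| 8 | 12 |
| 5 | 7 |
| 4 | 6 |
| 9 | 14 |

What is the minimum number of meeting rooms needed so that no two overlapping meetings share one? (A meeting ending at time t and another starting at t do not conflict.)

The answer is the maximum number of intervals overlapping at any instant.
Events (time:±→running): 4:+→1 4:+→2 5:+→3 6:-→2 7:-→1 7:-→0 8:+→1 9:+→2 9:+→3 9:+→4 … peak 4.

4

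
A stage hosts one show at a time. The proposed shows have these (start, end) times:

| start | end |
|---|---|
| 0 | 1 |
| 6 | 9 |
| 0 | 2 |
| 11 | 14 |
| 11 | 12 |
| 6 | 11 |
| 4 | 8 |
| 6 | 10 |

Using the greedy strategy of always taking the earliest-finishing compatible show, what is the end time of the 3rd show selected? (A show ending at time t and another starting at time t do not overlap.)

12

By end time: (0,1), (0,2), (4,8), (6,9), (6,10), (6,11), (11,12), (11,14).
Pick (0,1); next start ≥ 1 → (4,8); next start ≥ 8 → (11,12).
Selected: (0,1) (4,8) (11,12)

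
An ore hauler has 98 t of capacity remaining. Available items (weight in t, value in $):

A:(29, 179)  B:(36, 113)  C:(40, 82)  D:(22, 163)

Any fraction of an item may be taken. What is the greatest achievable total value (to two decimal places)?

Sort by value per unit weight and fill in that order.
Ratios (sorted): D 7.41, A 6.17, B 3.14, C 2.05
take D (22 @ 163); take A (29 @ 179); take B (36 @ 113); take 11/40 of C → 22.55. Capacity used 98/98.
Total value = 477.55

477.55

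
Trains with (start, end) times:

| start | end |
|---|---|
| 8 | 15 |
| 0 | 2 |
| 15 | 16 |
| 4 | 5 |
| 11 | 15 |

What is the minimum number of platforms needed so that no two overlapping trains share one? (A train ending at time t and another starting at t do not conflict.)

Count concurrent intervals with a sweep; the peak is the room count.
starts: [0, 4, 8, 11, 15]
ends:   [2, 5, 15, 15, 16]
s0→1 e2→0 s4→1 e5→0 s8→1 s11→2  — peak 2.

2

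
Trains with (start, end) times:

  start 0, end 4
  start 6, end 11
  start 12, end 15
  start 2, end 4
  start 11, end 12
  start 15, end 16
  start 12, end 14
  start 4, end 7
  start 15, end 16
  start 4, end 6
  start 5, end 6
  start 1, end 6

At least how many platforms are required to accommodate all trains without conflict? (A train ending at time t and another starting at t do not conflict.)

The answer is the maximum number of intervals overlapping at any instant.
starts: [0, 1, 2, 4, 4, 5, 6, 11, 12, 12, 15, 15]
ends:   [4, 4, 6, 6, 6, 7, 11, 12, 14, 15, 16, 16]
s0→1 s1→2 s2→3 e4→2 e4→1 s4→2 s4→3 s5→4  — peak 4.

4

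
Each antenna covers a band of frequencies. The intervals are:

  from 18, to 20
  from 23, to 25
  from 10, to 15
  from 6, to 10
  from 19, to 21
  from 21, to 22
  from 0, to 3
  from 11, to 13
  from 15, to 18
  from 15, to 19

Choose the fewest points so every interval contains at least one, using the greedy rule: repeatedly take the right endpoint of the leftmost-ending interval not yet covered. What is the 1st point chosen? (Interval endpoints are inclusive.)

Sorted: [0,3] [6,10] [11,13] [10,15] [15,18] [15,19] [18,20] [19,21] [21,22] [23,25]
{[0,3]} hit by 3; {[6,10]} hit by 10; {[11,13],[10,15]} hit by 13; {[15,18],[15,19],[18,20]} hit by 18; {[19,21],[21,22]} hit by 21; {[23,25]} hit by 25.
Points: 3, 10, 13, 18, 21, 25 (6 total).

3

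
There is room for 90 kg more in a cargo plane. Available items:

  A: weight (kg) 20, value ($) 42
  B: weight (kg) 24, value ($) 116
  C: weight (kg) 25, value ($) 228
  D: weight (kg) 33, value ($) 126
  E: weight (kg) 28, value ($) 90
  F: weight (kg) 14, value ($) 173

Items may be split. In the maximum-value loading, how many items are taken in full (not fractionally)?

Greedy by value/weight ratio, highest first.
Order: F (173/14=12.36) > C (228/25=9.12) > B (116/24=4.83) > D (126/33=3.82) > E (90/28=3.21) > A (42/20=2.10)
Fill: take F (14 @ 173) → take C (25 @ 228) → take B (24 @ 116) → take 27/33 of D → 103.09; 90/90 used.
3 item(s) taken whole; one partial (take 27/33 of D).

3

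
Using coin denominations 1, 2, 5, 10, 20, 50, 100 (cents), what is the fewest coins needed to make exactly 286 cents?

Use the largest denomination that fits, subtract, and repeat.
286 = 2×100 + 1×50 + 1×20 + 1×10 + 1×5 + 1×1
Total coins = 2 + 1 + 1 + 1 + 1 + 1 = 7

7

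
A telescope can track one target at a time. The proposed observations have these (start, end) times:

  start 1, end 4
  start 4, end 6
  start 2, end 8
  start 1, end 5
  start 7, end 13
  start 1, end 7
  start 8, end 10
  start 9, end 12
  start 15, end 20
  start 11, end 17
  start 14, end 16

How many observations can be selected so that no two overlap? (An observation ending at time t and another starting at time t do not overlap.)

4

Order by finish time; keep every interval that doesn't clash with the previous kept one.
Sorted by end: (1,4)  (1,5)  (4,6)  (1,7)  (2,8)  (8,10)  (9,12)  (7,13)  (14,16)  (11,17)  (15,20)
take (1,4); skip (1,5); take (4,6); take (8,10); take (14,16).
Selected 4 observations.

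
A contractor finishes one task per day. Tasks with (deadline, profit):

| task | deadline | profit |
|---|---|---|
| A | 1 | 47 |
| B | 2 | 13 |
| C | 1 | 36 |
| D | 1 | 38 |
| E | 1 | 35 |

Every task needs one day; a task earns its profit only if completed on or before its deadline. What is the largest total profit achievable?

60

Take jobs in profit order; each goes to the latest open slot no later than its deadline.
By profit: A(d1,47), D(d1,38), C(d1,36), E(d1,35), B(d2,13)
A→slot 1; D skipped; C skipped; E skipped; B→slot 2.
Profit = 47 + 13 = 60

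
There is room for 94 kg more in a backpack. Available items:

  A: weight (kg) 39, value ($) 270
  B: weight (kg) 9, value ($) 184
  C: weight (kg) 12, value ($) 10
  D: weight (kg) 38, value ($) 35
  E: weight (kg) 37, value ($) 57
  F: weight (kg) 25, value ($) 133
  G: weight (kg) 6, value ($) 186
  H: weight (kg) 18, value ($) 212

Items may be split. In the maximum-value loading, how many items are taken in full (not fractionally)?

Greedy by value/weight ratio, highest first.
Ratios (sorted): G 31.00, B 20.44, H 11.78, A 6.92, F 5.32, E 1.54, D 0.92, C 0.83
take G (6 @ 186); take B (9 @ 184); take H (18 @ 212); take A (39 @ 270); take 22/25 of F → 117.04. Capacity used 94/94.
4 item(s) taken whole; one partial (take 22/25 of F).

4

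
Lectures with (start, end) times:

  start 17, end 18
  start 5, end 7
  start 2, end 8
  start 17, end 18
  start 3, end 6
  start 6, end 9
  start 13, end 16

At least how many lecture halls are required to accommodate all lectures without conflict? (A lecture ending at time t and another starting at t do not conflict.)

3

Count concurrent intervals with a sweep; the peak is the room count.
starts: [2, 3, 5, 6, 13, 17, 17]
ends:   [6, 7, 8, 9, 16, 18, 18]
s2→1 s3→2 s5→3  — peak 3.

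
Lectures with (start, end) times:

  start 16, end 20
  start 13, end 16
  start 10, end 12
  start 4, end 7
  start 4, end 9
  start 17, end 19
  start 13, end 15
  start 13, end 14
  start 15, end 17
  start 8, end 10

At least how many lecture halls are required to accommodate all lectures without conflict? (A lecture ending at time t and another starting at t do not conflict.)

Count concurrent intervals with a sweep; the peak is the room count.
Events (time:±→running): 4:+→1 4:+→2 7:-→1 8:+→2 9:-→1 10:-→0 10:+→1 12:-→0 13:+→1 13:+→2 13:+→3 … peak 3.

3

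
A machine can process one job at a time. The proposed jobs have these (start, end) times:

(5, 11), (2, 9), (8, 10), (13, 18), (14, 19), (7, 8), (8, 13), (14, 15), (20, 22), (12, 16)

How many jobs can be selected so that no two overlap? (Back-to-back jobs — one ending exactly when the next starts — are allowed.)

Sorted by end: (7,8)  (2,9)  (8,10)  (5,11)  (8,13)  (14,15)  (12,16)  (13,18)  (14,19)  (20,22)
take (7,8); skip (2,9); take (8,10); take (14,15); skip (13,18); skip (14,19); take (20,22).
Selected 4 jobs.

4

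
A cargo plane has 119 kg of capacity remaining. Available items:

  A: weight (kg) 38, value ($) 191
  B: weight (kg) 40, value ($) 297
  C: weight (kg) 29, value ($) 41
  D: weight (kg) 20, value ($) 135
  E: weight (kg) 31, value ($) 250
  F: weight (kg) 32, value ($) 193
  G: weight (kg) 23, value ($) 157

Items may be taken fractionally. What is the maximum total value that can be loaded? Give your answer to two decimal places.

Ratios (sorted): E 8.06, B 7.42, G 6.83, D 6.75, F 6.03, A 5.03, C 1.41
take E (31 @ 250); take B (40 @ 297); take G (23 @ 157); take D (20 @ 135); take 5/32 of F → 30.16. Capacity used 119/119.
Total value = 869.16

869.16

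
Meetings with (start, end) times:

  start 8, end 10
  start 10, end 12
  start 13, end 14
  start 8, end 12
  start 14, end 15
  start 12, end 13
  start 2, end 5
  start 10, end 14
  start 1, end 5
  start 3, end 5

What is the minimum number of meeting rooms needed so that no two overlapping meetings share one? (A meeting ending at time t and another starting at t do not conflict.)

3

starts: [1, 2, 3, 8, 8, 10, 10, 12, 13, 14]
ends:   [5, 5, 5, 10, 12, 12, 13, 14, 14, 15]
s1→1 s2→2 s3→3  — peak 3.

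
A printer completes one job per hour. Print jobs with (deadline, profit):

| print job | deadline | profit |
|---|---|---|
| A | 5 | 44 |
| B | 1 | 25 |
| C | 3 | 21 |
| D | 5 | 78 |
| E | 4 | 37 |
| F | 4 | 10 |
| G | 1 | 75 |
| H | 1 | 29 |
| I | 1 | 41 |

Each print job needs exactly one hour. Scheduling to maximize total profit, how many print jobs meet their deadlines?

Sort by profit descending; place each in the latest free slot ≤ its deadline.
By profit: D(d5,78), G(d1,75), A(d5,44), I(d1,41), E(d4,37), H(d1,29), B(d1,25), C(d3,21), F(d4,10)
D→slot 5; G→slot 1; A→slot 4; I skipped; E→slot 3; H skipped; B skipped; C→slot 2; F skipped.
5 of 9 scheduled.

5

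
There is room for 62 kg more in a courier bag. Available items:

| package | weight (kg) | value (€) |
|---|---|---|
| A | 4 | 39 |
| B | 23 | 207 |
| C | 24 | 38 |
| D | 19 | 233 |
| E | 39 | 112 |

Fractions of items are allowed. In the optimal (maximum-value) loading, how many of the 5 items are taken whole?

3

Order: D (233/19=12.26) > A (39/4=9.75) > B (207/23=9.00) > E (112/39=2.87) > C (38/24=1.58)
Fill: take D (19 @ 233) → take A (4 @ 39) → take B (23 @ 207) → take 16/39 of E → 45.95; 62/62 used.
3 item(s) taken whole; one partial (take 16/39 of E).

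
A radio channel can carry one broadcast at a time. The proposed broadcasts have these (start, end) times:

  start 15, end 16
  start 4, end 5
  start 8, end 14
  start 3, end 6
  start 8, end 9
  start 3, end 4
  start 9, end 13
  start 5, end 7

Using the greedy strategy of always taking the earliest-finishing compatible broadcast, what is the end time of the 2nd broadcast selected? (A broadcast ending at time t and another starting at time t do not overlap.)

5

Sort by end time and greedily take each interval whose start is ≥ the last chosen end.
By end time: (3,4), (4,5), (3,6), (5,7), (8,9), (9,13), (8,14), (15,16).
Pick (3,4); next start ≥ 4 → (4,5); next start ≥ 5 → (5,7); next start ≥ 7 → (8,9); next start ≥ 9 → (9,13); next start ≥ 13 → (15,16).
Selected: (3,4) (4,5) (5,7) (8,9) (9,13) (15,16)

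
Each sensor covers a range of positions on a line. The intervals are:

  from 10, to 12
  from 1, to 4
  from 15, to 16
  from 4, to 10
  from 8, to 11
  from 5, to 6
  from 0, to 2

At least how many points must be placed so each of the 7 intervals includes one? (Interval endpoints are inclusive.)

Sorted: [0,2] [1,4] [5,6] [4,10] [8,11] [10,12] [15,16]
{[0,2],[1,4]} hit by 2; {[5,6],[4,10]} hit by 6; {[8,11],[10,12]} hit by 11; {[15,16]} hit by 16.
Points: 2, 6, 11, 16 (4 total).

4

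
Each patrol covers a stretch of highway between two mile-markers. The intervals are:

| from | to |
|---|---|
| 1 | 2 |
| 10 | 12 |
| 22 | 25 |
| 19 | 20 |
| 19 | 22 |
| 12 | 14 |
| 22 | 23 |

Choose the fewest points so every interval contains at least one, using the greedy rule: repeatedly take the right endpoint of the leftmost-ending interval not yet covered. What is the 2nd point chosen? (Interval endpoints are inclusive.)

Process intervals by earliest right end; each time one isn't hit yet, stab at its right endpoint.
Sorted: [1,2] [10,12] [12,14] [19,20] [19,22] [22,23] [22,25]
{[1,2]} hit by 2; {[10,12],[12,14]} hit by 12; {[19,20],[19,22]} hit by 20; {[22,23],[22,25]} hit by 23.
Points: 2, 12, 20, 23 (4 total).

12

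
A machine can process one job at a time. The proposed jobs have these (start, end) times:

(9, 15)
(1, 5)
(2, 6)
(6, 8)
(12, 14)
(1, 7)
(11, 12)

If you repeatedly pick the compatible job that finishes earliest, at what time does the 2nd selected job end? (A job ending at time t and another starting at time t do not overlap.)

Greedy by earliest finish: after sorting by end time, pick each interval compatible with the last pick.
Sorted by end: (1,5)  (2,6)  (1,7)  (6,8)  (11,12)  (12,14)  (9,15)
take (1,5); skip (2,6); take (6,8); take (11,12); take (12,14).
Selected: (1,5) (6,8) (11,12) (12,14)

8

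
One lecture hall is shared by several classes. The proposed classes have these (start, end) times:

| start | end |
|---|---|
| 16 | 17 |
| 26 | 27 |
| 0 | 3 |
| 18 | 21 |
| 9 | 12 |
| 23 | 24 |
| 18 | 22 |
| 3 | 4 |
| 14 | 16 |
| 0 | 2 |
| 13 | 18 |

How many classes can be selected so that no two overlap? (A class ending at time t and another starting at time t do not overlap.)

By end time: (0,2), (0,3), (3,4), (9,12), (14,16), (16,17), (13,18), (18,21), (18,22), (23,24), (26,27).
Pick (0,2); next start ≥ 2 → (3,4); next start ≥ 4 → (9,12); next start ≥ 12 → (14,16); next start ≥ 16 → (16,17); next start ≥ 17 → (18,21); next start ≥ 21 → (23,24); next start ≥ 24 → (26,27).
Selected 8 classes.

8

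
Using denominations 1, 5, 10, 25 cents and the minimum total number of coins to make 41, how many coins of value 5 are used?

41 = 1×25 + 1×10 + 1×5 + 1×1
Count of 5: 1

1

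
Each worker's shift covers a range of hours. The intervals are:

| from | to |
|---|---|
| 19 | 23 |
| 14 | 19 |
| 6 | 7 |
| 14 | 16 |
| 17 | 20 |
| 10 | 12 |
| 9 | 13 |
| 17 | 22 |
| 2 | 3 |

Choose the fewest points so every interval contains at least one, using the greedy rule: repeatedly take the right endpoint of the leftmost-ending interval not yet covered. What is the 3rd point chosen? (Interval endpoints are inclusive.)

12

Process intervals by earliest right end; each time one isn't hit yet, stab at its right endpoint.
Sorted: [2,3] [6,7] [10,12] [9,13] [14,16] [14,19] [17,20] [17,22] [19,23]
{[2,3]} hit by 3; {[6,7]} hit by 7; {[10,12],[9,13]} hit by 12; {[14,16],[14,19]} hit by 16; {[17,20],[17,22],[19,23]} hit by 20.
Points: 3, 7, 12, 16, 20 (5 total).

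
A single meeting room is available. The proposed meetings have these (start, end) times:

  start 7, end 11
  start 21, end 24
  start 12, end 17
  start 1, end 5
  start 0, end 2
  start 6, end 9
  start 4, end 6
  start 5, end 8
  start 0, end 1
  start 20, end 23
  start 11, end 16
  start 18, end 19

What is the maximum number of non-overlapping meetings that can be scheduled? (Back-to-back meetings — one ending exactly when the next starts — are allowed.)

Order by finish time; keep every interval that doesn't clash with the previous kept one.
By end time: (0,1), (0,2), (1,5), (4,6), (5,8), (6,9), (7,11), (11,16), (12,17), (18,19), (20,23), (21,24).
Pick (0,1); next start ≥ 1 → (1,5); next start ≥ 5 → (5,8); next start ≥ 8 → (11,16); next start ≥ 16 → (18,19); next start ≥ 19 → (20,23).
Selected 6 meetings.

6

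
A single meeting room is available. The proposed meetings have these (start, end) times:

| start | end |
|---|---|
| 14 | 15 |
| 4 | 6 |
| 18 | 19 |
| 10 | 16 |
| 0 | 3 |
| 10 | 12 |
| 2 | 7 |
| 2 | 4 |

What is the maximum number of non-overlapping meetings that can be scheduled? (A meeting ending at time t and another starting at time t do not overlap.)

Sorted by end: (0,3)  (2,4)  (4,6)  (2,7)  (10,12)  (14,15)  (10,16)  (18,19)
take (0,3); skip (2,4); take (4,6); take (10,12); take (14,15); skip (10,16); take (18,19).
Selected 5 meetings.

5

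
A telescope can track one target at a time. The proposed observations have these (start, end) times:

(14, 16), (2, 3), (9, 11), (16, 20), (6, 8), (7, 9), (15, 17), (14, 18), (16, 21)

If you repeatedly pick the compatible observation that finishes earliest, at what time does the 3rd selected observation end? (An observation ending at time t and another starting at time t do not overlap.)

11

Sort by end time and greedily take each interval whose start is ≥ the last chosen end.
Sorted by end: (2,3)  (6,8)  (7,9)  (9,11)  (14,16)  (15,17)  (14,18)  (16,20)  (16,21)
take (2,3); take (6,8); skip (7,9); take (9,11); take (14,16); skip (15,17); take (16,20); skip (16,21).
Selected: (2,3) (6,8) (9,11) (14,16) (16,20)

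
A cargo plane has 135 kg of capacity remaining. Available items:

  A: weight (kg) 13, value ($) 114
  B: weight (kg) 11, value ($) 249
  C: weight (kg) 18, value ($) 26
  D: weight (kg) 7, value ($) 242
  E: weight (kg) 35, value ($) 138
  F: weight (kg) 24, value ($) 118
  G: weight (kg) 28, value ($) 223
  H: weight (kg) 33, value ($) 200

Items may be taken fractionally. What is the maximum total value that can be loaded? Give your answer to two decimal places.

Ratios (sorted): D 34.57, B 22.64, A 8.77, G 7.96, H 6.06, F 4.92, E 3.94, C 1.44
take D (7 @ 242); take B (11 @ 249); take A (13 @ 114); take G (28 @ 223); take H (33 @ 200); take F (24 @ 118); take 19/35 of E → 74.91. Capacity used 135/135.
Total value = 1220.91

1220.91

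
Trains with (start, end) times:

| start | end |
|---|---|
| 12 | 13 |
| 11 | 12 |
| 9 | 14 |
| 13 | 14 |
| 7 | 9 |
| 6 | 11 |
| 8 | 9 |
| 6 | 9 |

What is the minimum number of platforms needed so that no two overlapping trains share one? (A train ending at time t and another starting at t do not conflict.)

The answer is the maximum number of intervals overlapping at any instant.
Events (time:±→running): 6:+→1 6:+→2 7:+→3 8:+→4 … peak 4.

4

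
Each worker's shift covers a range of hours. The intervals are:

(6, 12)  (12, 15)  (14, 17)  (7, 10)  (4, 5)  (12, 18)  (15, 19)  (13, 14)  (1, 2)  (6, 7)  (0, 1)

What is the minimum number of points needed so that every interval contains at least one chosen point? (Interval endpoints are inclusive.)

Sort by right endpoint; whenever an interval is uncovered, place a point at its right end.
By right end: [0,1]  [1,2]  [4,5]  [6,7]  [7,10]  [6,12]  [13,14]  [12,15]  [14,17]  [12,18]  [15,19]
[0,1] uncovered → point at 1; [4,5] uncovered → point at 5; [6,7] uncovered → point at 7; [13,14] uncovered → point at 14; [15,19] uncovered → point at 19.
Points: 1, 5, 7, 14, 19 (5 total).

5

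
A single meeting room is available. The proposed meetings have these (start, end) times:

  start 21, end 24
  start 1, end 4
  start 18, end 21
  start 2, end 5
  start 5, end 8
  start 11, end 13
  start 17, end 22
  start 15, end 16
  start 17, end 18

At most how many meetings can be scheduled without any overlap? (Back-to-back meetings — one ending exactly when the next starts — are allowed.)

7

Greedy by earliest finish: after sorting by end time, pick each interval compatible with the last pick.
By end time: (1,4), (2,5), (5,8), (11,13), (15,16), (17,18), (18,21), (17,22), (21,24).
Pick (1,4); next start ≥ 4 → (5,8); next start ≥ 8 → (11,13); next start ≥ 13 → (15,16); next start ≥ 16 → (17,18); next start ≥ 18 → (18,21); next start ≥ 21 → (21,24).
Selected 7 meetings.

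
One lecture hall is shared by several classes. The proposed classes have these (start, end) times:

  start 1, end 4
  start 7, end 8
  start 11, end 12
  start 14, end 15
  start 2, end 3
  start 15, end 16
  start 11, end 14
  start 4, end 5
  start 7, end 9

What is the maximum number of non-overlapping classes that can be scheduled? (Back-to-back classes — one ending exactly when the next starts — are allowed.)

Sort by end time and greedily take each interval whose start is ≥ the last chosen end.
Sorted by end: (2,3)  (1,4)  (4,5)  (7,8)  (7,9)  (11,12)  (11,14)  (14,15)  (15,16)
take (2,3); skip (1,4); take (4,5); take (7,8); take (11,12); skip (11,14); take (14,15); take (15,16).
Selected 6 classes.

6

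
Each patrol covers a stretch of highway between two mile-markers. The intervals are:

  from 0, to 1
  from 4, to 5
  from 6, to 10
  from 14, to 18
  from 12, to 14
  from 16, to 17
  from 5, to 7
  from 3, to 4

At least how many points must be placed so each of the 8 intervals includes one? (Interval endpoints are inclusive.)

Sort by right endpoint; whenever an interval is uncovered, place a point at its right end.
Sorted: [0,1] [3,4] [4,5] [5,7] [6,10] [12,14] [16,17] [14,18]
{[0,1]} hit by 1; {[3,4],[4,5]} hit by 4; {[5,7],[6,10]} hit by 7; {[12,14]} hit by 14; {[16,17],[14,18]} hit by 17.
Points: 1, 4, 7, 14, 17 (5 total).

5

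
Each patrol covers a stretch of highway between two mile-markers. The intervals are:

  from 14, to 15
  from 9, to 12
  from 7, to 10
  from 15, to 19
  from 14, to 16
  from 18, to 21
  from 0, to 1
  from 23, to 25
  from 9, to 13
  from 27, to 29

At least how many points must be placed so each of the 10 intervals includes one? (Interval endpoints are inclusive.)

6

Process intervals by earliest right end; each time one isn't hit yet, stab at its right endpoint.
By right end: [0,1]  [7,10]  [9,12]  [9,13]  [14,15]  [14,16]  [15,19]  [18,21]  [23,25]  [27,29]
[0,1] uncovered → point at 1; [7,10] uncovered → point at 10; [14,15] uncovered → point at 15; [18,21] uncovered → point at 21; [23,25] uncovered → point at 25; [27,29] uncovered → point at 29.
Points: 1, 10, 15, 21, 25, 29 (6 total).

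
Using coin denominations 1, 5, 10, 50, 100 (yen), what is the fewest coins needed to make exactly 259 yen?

8

Use the largest denomination that fits, subtract, and repeat.
259 = 2×100 + 1×50 + 1×5 + 4×1
Total coins = 2 + 1 + 1 + 4 = 8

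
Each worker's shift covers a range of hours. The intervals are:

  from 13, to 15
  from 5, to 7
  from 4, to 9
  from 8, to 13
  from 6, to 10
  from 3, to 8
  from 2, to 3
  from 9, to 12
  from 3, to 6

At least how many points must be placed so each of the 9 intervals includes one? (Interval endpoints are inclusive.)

Sorted: [2,3] [3,6] [5,7] [3,8] [4,9] [6,10] [9,12] [8,13] [13,15]
{[2,3],[3,6]} hit by 3; {[5,7],[3,8],[4,9],[6,10]} hit by 7; {[9,12],[8,13]} hit by 12; {[13,15]} hit by 15.
Points: 3, 7, 12, 15 (4 total).

4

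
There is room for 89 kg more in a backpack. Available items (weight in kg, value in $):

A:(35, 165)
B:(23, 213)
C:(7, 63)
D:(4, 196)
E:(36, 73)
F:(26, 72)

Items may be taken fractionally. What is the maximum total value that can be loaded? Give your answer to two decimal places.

Order: D (196/4=49.00) > B (213/23=9.26) > C (63/7=9.00) > A (165/35=4.71) > F (72/26=2.77) > E (73/36=2.03)
Fill: take D (4 @ 196) → take B (23 @ 213) → take C (7 @ 63) → take A (35 @ 165) → take 20/26 of F → 55.38; 89/89 used.
Total value = 692.38

692.38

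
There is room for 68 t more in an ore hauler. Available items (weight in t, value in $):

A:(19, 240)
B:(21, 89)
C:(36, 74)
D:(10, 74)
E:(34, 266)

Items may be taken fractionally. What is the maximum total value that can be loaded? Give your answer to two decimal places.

601.19

Sort by value per unit weight and fill in that order.
Order: A (240/19=12.63) > E (266/34=7.82) > D (74/10=7.40) > B (89/21=4.24) > C (74/36=2.06)
Fill: take A (19 @ 240) → take E (34 @ 266) → take D (10 @ 74) → take 5/21 of B → 21.19; 68/68 used.
Total value = 601.19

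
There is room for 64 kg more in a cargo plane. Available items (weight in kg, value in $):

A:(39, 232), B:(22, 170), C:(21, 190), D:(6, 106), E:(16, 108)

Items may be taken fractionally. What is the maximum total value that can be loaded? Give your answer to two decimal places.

567.25

Sort by value per unit weight and fill in that order.
Ratios (sorted): D 17.67, C 9.05, B 7.73, E 6.75, A 5.95
take D (6 @ 106); take C (21 @ 190); take B (22 @ 170); take 15/16 of E → 101.25. Capacity used 64/64.
Total value = 567.25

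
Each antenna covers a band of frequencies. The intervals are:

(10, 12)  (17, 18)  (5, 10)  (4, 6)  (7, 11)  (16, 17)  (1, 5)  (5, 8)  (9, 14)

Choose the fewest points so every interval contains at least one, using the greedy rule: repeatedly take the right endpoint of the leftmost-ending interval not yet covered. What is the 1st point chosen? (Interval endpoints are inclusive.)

Sort by right endpoint; whenever an interval is uncovered, place a point at its right end.
Sorted: [1,5] [4,6] [5,8] [5,10] [7,11] [10,12] [9,14] [16,17] [17,18]
{[1,5],[4,6],[5,8],[5,10]} hit by 5; {[7,11],[10,12],[9,14]} hit by 11; {[16,17],[17,18]} hit by 17.
Points: 5, 11, 17 (3 total).

5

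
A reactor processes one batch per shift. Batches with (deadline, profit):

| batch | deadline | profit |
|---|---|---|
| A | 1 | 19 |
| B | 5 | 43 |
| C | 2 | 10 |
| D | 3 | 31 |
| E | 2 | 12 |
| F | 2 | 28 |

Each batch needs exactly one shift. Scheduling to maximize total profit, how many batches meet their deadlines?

Sort by profit descending; place each in the latest free slot ≤ its deadline.
Profit order: B=43 D=31 F=28 A=19 E=12 C=10
Assign: B→slot 5, D→slot 3, F→slot 2, A→slot 1, E skipped, C skipped.
Slots: [1:A] [2:F] [3:D] [5:B]
4 of 6 scheduled.

4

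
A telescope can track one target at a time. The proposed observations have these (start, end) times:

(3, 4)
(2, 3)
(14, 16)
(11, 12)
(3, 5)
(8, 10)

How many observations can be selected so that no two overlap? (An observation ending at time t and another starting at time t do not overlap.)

5

Order by finish time; keep every interval that doesn't clash with the previous kept one.
By end time: (2,3), (3,4), (3,5), (8,10), (11,12), (14,16).
Pick (2,3); next start ≥ 3 → (3,4); next start ≥ 4 → (8,10); next start ≥ 10 → (11,12); next start ≥ 12 → (14,16).
Selected 5 observations.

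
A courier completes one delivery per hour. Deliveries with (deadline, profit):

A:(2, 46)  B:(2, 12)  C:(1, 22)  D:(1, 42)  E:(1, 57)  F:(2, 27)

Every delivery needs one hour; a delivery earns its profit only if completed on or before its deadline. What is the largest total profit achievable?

Take jobs in profit order; each goes to the latest open slot no later than its deadline.
By profit: E(d1,57), A(d2,46), D(d1,42), F(d2,27), C(d1,22), B(d2,12)
E→slot 1; A→slot 2; D skipped; F skipped; C skipped; B skipped.
Profit = 57 + 46 = 103

103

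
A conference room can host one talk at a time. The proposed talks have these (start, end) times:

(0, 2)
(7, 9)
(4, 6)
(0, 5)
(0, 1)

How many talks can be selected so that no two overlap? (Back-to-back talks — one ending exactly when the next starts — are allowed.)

Sort by end time and greedily take each interval whose start is ≥ the last chosen end.
By end time: (0,1), (0,2), (0,5), (4,6), (7,9).
Pick (0,1); next start ≥ 1 → (4,6); next start ≥ 6 → (7,9).
Selected 3 talks.

3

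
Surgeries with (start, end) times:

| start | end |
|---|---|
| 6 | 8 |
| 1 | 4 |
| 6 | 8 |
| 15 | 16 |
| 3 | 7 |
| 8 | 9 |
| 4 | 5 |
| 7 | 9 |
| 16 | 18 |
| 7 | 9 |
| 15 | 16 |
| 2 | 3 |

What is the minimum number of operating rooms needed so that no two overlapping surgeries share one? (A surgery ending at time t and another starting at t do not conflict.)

4

Events (time:±→running): 1:+→1 2:+→2 3:-→1 3:+→2 4:-→1 4:+→2 5:-→1 6:+→2 6:+→3 7:-→2 7:+→3 7:+→4 … peak 4.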